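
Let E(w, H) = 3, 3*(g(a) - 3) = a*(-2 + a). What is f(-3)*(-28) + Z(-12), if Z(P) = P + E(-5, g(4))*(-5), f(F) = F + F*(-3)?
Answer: -195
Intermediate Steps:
g(a) = 3 + a*(-2 + a)/3 (g(a) = 3 + (a*(-2 + a))/3 = 3 + a*(-2 + a)/3)
f(F) = -2*F (f(F) = F - 3*F = -2*F)
Z(P) = -15 + P (Z(P) = P + 3*(-5) = P - 15 = -15 + P)
f(-3)*(-28) + Z(-12) = -2*(-3)*(-28) + (-15 - 12) = 6*(-28) - 27 = -168 - 27 = -195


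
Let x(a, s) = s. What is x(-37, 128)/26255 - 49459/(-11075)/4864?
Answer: 1638750489/282865068800 ≈ 0.0057934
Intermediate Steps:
x(-37, 128)/26255 - 49459/(-11075)/4864 = 128/26255 - 49459/(-11075)/4864 = 128*(1/26255) - 49459*(-1/11075)*(1/4864) = 128/26255 + (49459/11075)*(1/4864) = 128/26255 + 49459/53868800 = 1638750489/282865068800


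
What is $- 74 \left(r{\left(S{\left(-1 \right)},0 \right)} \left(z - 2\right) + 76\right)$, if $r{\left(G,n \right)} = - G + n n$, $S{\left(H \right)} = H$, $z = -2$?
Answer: $-5328$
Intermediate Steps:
$r{\left(G,n \right)} = n^{2} - G$ ($r{\left(G,n \right)} = - G + n^{2} = n^{2} - G$)
$- 74 \left(r{\left(S{\left(-1 \right)},0 \right)} \left(z - 2\right) + 76\right) = - 74 \left(\left(0^{2} - -1\right) \left(-2 - 2\right) + 76\right) = - 74 \left(\left(0 + 1\right) \left(-4\right) + 76\right) = - 74 \left(1 \left(-4\right) + 76\right) = - 74 \left(-4 + 76\right) = \left(-74\right) 72 = -5328$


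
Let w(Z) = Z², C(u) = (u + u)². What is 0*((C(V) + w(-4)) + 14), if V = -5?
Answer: 0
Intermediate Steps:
C(u) = 4*u² (C(u) = (2*u)² = 4*u²)
0*((C(V) + w(-4)) + 14) = 0*((4*(-5)² + (-4)²) + 14) = 0*((4*25 + 16) + 14) = 0*((100 + 16) + 14) = 0*(116 + 14) = 0*130 = 0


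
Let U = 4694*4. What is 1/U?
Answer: 1/18776 ≈ 5.3259e-5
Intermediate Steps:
U = 18776
1/U = 1/18776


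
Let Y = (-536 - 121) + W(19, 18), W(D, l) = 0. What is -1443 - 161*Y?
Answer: 104334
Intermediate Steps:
Y = -657 (Y = (-536 - 121) + 0 = -657 + 0 = -657)
-1443 - 161*Y = -1443 - 161*(-657) = -1443 + 105777 = 104334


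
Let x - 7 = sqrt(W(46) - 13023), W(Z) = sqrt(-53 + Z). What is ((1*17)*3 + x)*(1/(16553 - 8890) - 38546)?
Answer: -17131923826/7663 - 295377997*sqrt(-13023 + I*sqrt(7))/7663 ≈ -2.2361e+6 - 4.3988e+6*I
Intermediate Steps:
x = 7 + sqrt(-13023 + I*sqrt(7)) (x = 7 + sqrt(sqrt(-53 + 46) - 13023) = 7 + sqrt(sqrt(-7) - 13023) = 7 + sqrt(I*sqrt(7) - 13023) = 7 + sqrt(-13023 + I*sqrt(7)) ≈ 7.0116 + 114.12*I)
((1*17)*3 + x)*(1/(16553 - 8890) - 38546) = ((1*17)*3 + (7 + sqrt(-13023 + I*sqrt(7))))*(1/(16553 - 8890) - 38546) = (17*3 + (7 + sqrt(-13023 + I*sqrt(7))))*(1/7663 - 38546) = (51 + (7 + sqrt(-13023 + I*sqrt(7))))*(1/7663 - 38546) = (58 + sqrt(-13023 + I*sqrt(7)))*(-295377997/7663) = -17131923826/7663 - 295377997*sqrt(-13023 + I*sqrt(7))/7663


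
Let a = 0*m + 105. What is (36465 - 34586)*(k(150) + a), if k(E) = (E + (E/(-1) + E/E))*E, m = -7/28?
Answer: 479145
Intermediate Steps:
m = -¼ (m = -7*1/28 = -¼ ≈ -0.25000)
a = 105 (a = 0*(-¼) + 105 = 0 + 105 = 105)
k(E) = E (k(E) = (E + (E*(-1) + 1))*E = (E + (-E + 1))*E = (E + (1 - E))*E = 1*E = E)
(36465 - 34586)*(k(150) + a) = (36465 - 34586)*(150 + 105) = 1879*255 = 479145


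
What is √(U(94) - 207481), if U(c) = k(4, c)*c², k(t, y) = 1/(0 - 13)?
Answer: I*√35179157/13 ≈ 456.25*I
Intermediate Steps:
k(t, y) = -1/13 (k(t, y) = 1/(-13) = -1/13)
U(c) = -c²/13
√(U(94) - 207481) = √(-1/13*94² - 207481) = √(-1/13*8836 - 207481) = √(-8836/13 - 207481) = √(-2706089/13) = I*√35179157/13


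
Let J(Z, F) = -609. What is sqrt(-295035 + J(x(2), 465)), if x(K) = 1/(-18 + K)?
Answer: 2*I*sqrt(73911) ≈ 543.73*I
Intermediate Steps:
sqrt(-295035 + J(x(2), 465)) = sqrt(-295035 - 609) = sqrt(-295644) = 2*I*sqrt(73911)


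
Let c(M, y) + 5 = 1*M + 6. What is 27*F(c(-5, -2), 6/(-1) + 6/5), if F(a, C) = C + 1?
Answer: -513/5 ≈ -102.60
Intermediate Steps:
c(M, y) = 1 + M (c(M, y) = -5 + (1*M + 6) = -5 + (M + 6) = -5 + (6 + M) = 1 + M)
F(a, C) = 1 + C
27*F(c(-5, -2), 6/(-1) + 6/5) = 27*(1 + (6/(-1) + 6/5)) = 27*(1 + (6*(-1) + 6*(⅕))) = 27*(1 + (-6 + 6/5)) = 27*(1 - 24/5) = 27*(-19/5) = -513/5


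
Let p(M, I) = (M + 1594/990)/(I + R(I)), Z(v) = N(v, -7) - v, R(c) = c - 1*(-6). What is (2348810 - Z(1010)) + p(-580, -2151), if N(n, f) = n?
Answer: 4994791727503/2126520 ≈ 2.3488e+6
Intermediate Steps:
R(c) = 6 + c (R(c) = c + 6 = 6 + c)
Z(v) = 0 (Z(v) = v - v = 0)
p(M, I) = (797/495 + M)/(6 + 2*I) (p(M, I) = (M + 1594/990)/(I + (6 + I)) = (M + 1594*(1/990))/(6 + 2*I) = (M + 797/495)/(6 + 2*I) = (797/495 + M)/(6 + 2*I))
(2348810 - Z(1010)) + p(-580, -2151) = (2348810 - 1*0) + (797 + 495*(-580))/(990*(3 - 2151)) = (2348810 + 0) + (1/990)*(797 - 287100)/(-2148) = 2348810 + (1/990)*(-1/2148)*(-286303) = 2348810 + 286303/2126520 = 4994791727503/2126520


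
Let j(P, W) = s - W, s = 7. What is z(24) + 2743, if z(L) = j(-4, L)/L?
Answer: 65815/24 ≈ 2742.3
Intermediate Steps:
j(P, W) = 7 - W
z(L) = (7 - L)/L
z(24) + 2743 = (7 - 1*24)/24 + 2743 = (7 - 24)/24 + 2743 = (1/24)*(-17) + 2743 = -17/24 + 2743 = 65815/24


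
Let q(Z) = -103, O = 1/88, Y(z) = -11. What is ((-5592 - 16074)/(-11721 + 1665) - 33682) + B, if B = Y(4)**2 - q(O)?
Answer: -56071997/1676 ≈ -33456.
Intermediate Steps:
O = 1/88 ≈ 0.011364
B = 224 (B = (-11)**2 - 1*(-103) = 121 + 103 = 224)
((-5592 - 16074)/(-11721 + 1665) - 33682) + B = ((-5592 - 16074)/(-11721 + 1665) - 33682) + 224 = (-21666/(-10056) - 33682) + 224 = (-21666*(-1/10056) - 33682) + 224 = (3611/1676 - 33682) + 224 = -56447421/1676 + 224 = -56071997/1676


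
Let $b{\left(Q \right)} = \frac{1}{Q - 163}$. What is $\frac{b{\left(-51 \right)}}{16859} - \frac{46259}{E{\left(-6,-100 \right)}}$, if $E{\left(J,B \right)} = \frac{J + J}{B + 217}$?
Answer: $\frac{3254441247211}{7215652} \approx 4.5103 \cdot 10^{5}$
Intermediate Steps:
$E{\left(J,B \right)} = \frac{2 J}{217 + B}$
$b{\left(Q \right)} = \frac{1}{-163 + Q}$
$\frac{b{\left(-51 \right)}}{16859} - \frac{46259}{E{\left(-6,-100 \right)}} = \frac{1}{\left(-163 - 51\right) 16859} - \frac{46259}{2 \left(-6\right) \frac{1}{217 - 100}} = \frac{1}{-214} \cdot \frac{1}{16859} - \frac{46259}{2 \left(-6\right) \frac{1}{117}} = \left(- \frac{1}{214}\right) \frac{1}{16859} - \frac{46259}{2 \left(-6\right) \frac{1}{117}} = - \frac{1}{3607826} - \frac{46259}{- \frac{4}{39}} = - \frac{1}{3607826} - - \frac{1804101}{4} = - \frac{1}{3607826} + \frac{1804101}{4} = \frac{3254441247211}{7215652}$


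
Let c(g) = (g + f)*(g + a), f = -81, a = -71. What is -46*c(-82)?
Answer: -1147194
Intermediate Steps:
c(g) = (-81 + g)*(-71 + g) (c(g) = (g - 81)*(g - 71) = (-81 + g)*(-71 + g))
-46*c(-82) = -46*(5751 + (-82)**2 - 152*(-82)) = -46*(5751 + 6724 + 12464) = -46*24939 = -1147194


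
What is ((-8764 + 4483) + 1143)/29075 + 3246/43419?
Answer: -13957124/420802475 ≈ -0.033168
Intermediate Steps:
((-8764 + 4483) + 1143)/29075 + 3246/43419 = (-4281 + 1143)*(1/29075) + 3246*(1/43419) = -3138*1/29075 + 1082/14473 = -3138/29075 + 1082/14473 = -13957124/420802475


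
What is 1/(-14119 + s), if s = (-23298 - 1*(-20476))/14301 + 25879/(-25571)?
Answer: -52241553/737661666370 ≈ -7.0820e-5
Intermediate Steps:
s = -63179563/52241553 (s = (-23298 + 20476)*(1/14301) + 25879*(-1/25571) = -2822*1/14301 - 3697/3653 = -2822/14301 - 3697/3653 = -63179563/52241553 ≈ -1.2094)
1/(-14119 + s) = 1/(-14119 - 63179563/52241553) = 1/(-737661666370/52241553) = -52241553/737661666370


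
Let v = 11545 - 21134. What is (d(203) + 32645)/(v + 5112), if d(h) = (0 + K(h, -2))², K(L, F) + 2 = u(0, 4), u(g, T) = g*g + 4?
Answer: -32649/4477 ≈ -7.2926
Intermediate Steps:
v = -9589
u(g, T) = 4 + g² (u(g, T) = g² + 4 = 4 + g²)
K(L, F) = 2 (K(L, F) = -2 + (4 + 0²) = -2 + (4 + 0) = -2 + 4 = 2)
d(h) = 4 (d(h) = (0 + 2)² = 2² = 4)
(d(203) + 32645)/(v + 5112) = (4 + 32645)/(-9589 + 5112) = 32649/(-4477) = 32649*(-1/4477) = -32649/4477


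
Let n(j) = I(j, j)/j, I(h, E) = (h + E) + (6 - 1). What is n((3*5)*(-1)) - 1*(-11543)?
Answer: 34634/3 ≈ 11545.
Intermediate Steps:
I(h, E) = 5 + E + h (I(h, E) = (E + h) + 5 = 5 + E + h)
n(j) = (5 + 2*j)/j (n(j) = (5 + j + j)/j = (5 + 2*j)/j)
n((3*5)*(-1)) - 1*(-11543) = (2 + 5/(((3*5)*(-1)))) - 1*(-11543) = (2 + 5/((15*(-1)))) + 11543 = (2 + 5/(-15)) + 11543 = (2 + 5*(-1/15)) + 11543 = (2 - ⅓) + 11543 = 5/3 + 11543 = 34634/3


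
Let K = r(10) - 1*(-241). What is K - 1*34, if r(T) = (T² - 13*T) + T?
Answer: 187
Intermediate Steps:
r(T) = T² - 12*T
K = 221 (K = 10*(-12 + 10) - 1*(-241) = 10*(-2) + 241 = -20 + 241 = 221)
K - 1*34 = 221 - 1*34 = 221 - 34 = 187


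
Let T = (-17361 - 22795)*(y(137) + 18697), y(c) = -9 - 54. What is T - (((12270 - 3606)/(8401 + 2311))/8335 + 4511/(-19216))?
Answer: -160474380505649146373/214461417040 ≈ -7.4827e+8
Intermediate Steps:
y(c) = -63
T = -748266904 (T = (-17361 - 22795)*(-63 + 18697) = -40156*18634 = -748266904)
T - (((12270 - 3606)/(8401 + 2311))/8335 + 4511/(-19216)) = -748266904 - (((12270 - 3606)/(8401 + 2311))/8335 + 4511/(-19216)) = -748266904 - ((8664/10712)*(1/8335) + 4511*(-1/19216)) = -748266904 - ((8664*(1/10712))*(1/8335) - 4511/19216) = -748266904 - ((1083/1339)*(1/8335) - 4511/19216) = -748266904 - (1083/11160565 - 4511/19216) = -748266904 - 1*(-50324497787/214461417040) = -748266904 + 50324497787/214461417040 = -160474380505649146373/214461417040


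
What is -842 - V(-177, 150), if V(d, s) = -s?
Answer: -692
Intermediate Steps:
-842 - V(-177, 150) = -842 - (-1)*150 = -842 - 1*(-150) = -842 + 150 = -692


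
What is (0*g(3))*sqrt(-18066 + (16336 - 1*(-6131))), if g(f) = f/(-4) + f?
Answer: 0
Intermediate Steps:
g(f) = 3*f/4 (g(f) = f*(-1/4) + f = -f/4 + f = 3*f/4)
(0*g(3))*sqrt(-18066 + (16336 - 1*(-6131))) = (0*((3/4)*3))*sqrt(-18066 + (16336 - 1*(-6131))) = (0*(9/4))*sqrt(-18066 + (16336 + 6131)) = 0*sqrt(-18066 + 22467) = 0*sqrt(4401) = 0*(3*sqrt(489)) = 0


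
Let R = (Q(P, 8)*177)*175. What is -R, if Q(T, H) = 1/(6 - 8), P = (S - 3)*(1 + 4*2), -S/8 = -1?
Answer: 30975/2 ≈ 15488.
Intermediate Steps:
S = 8 (S = -8*(-1) = 8)
P = 45 (P = (8 - 3)*(1 + 4*2) = 5*(1 + 8) = 5*9 = 45)
Q(T, H) = -½ (Q(T, H) = 1/(-2) = -½)
R = -30975/2 (R = -½*177*175 = -177/2*175 = -30975/2 ≈ -15488.)
-R = -1*(-30975/2) = 30975/2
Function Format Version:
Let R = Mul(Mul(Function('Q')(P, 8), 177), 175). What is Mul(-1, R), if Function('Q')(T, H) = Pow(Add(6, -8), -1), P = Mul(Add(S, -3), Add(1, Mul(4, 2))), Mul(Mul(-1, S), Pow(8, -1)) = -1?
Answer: Rational(30975, 2) ≈ 15488.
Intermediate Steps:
S = 8 (S = Mul(-8, -1) = 8)
P = 45 (P = Mul(Add(8, -3), Add(1, Mul(4, 2))) = Mul(5, Add(1, 8)) = Mul(5, 9) = 45)
Function('Q')(T, H) = Rational(-1, 2) (Function('Q')(T, H) = Pow(-2, -1) = Rational(-1, 2))
R = Rational(-30975, 2) (R = Mul(Mul(Rational(-1, 2), 177), 175) = Mul(Rational(-177, 2), 175) = Rational(-30975, 2) ≈ -15488.)
Mul(-1, R) = Mul(-1, Rational(-30975, 2)) = Rational(30975, 2)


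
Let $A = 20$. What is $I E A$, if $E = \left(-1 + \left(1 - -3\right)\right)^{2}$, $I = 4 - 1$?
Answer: $540$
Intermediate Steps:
$I = 3$
$E = 9$ ($E = \left(-1 + \left(1 + 3\right)\right)^{2} = \left(-1 + 4\right)^{2} = 3^{2} = 9$)
$I E A = 3 \cdot 9 \cdot 20 = 27 \cdot 20 = 540$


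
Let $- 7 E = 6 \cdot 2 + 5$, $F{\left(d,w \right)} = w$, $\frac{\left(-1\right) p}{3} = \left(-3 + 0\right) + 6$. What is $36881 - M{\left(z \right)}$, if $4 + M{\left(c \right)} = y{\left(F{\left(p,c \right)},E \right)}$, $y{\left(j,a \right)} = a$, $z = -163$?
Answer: $\frac{258212}{7} \approx 36887.0$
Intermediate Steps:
$p = -9$ ($p = - 3 \left(\left(-3 + 0\right) + 6\right) = - 3 \left(-3 + 6\right) = \left(-3\right) 3 = -9$)
$E = - \frac{17}{7}$ ($E = - \frac{6 \cdot 2 + 5}{7} = - \frac{12 + 5}{7} = \left(- \frac{1}{7}\right) 17 = - \frac{17}{7} \approx -2.4286$)
$M{\left(c \right)} = - \frac{45}{7}$ ($M{\left(c \right)} = -4 - \frac{17}{7} = - \frac{45}{7}$)
$36881 - M{\left(z \right)} = 36881 - - \frac{45}{7} = 36881 + \frac{45}{7} = \frac{258212}{7}$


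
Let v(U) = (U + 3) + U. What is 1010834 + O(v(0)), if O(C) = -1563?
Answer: 1009271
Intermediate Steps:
v(U) = 3 + 2*U (v(U) = (3 + U) + U = 3 + 2*U)
1010834 + O(v(0)) = 1010834 - 1563 = 1009271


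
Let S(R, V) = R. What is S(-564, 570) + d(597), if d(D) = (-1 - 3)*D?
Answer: -2952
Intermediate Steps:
d(D) = -4*D
S(-564, 570) + d(597) = -564 - 4*597 = -564 - 2388 = -2952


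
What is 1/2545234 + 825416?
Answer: 2100876867345/2545234 ≈ 8.2542e+5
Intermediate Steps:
1/2545234 + 825416 = 2100876867345/2545234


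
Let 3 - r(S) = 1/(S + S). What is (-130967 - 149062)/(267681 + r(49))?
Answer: -27442842/26233031 ≈ -1.0461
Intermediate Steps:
r(S) = 3 - 1/(2*S) (r(S) = 3 - 1/(S + S) = 3 - 1/(2*S))
(-130967 - 149062)/(267681 + r(49)) = (-130967 - 149062)/(267681 + (3 - ½/49)) = -280029/(267681 + (3 - ½*1/49)) = -280029/(267681 + (3 - 1/98)) = -280029/(267681 + 293/98) = -280029/26233031/98 = -280029*98/26233031 = -27442842/26233031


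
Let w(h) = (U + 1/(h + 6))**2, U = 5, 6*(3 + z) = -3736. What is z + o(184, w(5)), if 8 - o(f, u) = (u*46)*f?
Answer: -79853525/363 ≈ -2.1998e+5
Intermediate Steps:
z = -1877/3 (z = -3 + (1/6)*(-3736) = -3 - 1868/3 = -1877/3 ≈ -625.67)
w(h) = (5 + 1/(6 + h))**2 (w(h) = (5 + 1/(h + 6))**2 = (5 + 1/(6 + h))**2)
o(f, u) = 8 - 46*f*u (o(f, u) = 8 - u*46*f = 8 - 46*u*f = 8 - 46*f*u)
z + o(184, w(5)) = -1877/3 + (8 - 46*184*(31 + 5*5)**2/(6 + 5)**2) = -1877/3 + (8 - 46*184*(31 + 25)**2/11**2) = -1877/3 + (8 - 46*184*(1/121)*56**2) = -1877/3 + (8 - 46*184*(1/121)*3136) = -1877/3 + (8 - 46*184*3136/121) = -1877/3 + (8 - 26543104/121) = -1877/3 - 26542136/121 = -79853525/363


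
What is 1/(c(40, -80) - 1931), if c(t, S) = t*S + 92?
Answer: -1/5039 ≈ -0.00019845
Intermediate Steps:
c(t, S) = 92 + S*t (c(t, S) = S*t + 92 = 92 + S*t)
1/(c(40, -80) - 1931) = 1/((92 - 80*40) - 1931) = 1/((92 - 3200) - 1931) = 1/(-3108 - 1931) = 1/(-5039) = -1/5039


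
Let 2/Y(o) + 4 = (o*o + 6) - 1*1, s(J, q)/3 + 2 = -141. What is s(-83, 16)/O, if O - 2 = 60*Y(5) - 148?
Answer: 5577/1838 ≈ 3.0343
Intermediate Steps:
s(J, q) = -429 (s(J, q) = -6 + 3*(-141) = -6 - 423 = -429)
Y(o) = 2/(1 + o²) (Y(o) = 2/(-4 + ((o*o + 6) - 1*1)) = 2/(-4 + ((o² + 6) - 1)) = 2/(-4 + ((6 + o²) - 1)) = 2/(-4 + (5 + o²)) = 2/(1 + o²))
O = -1838/13 (O = 2 + (60*(2/(1 + 5²)) - 148) = 2 + (60*(2/(1 + 25)) - 148) = 2 + (60*(2/26) - 148) = 2 + (60*(2*(1/26)) - 148) = 2 + (60*(1/13) - 148) = 2 + (60/13 - 148) = 2 - 1864/13 = -1838/13 ≈ -141.38)
s(-83, 16)/O = -429/(-1838/13) = -429*(-13/1838) = 5577/1838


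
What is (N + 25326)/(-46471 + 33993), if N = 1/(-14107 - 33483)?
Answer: -1205264339/593828020 ≈ -2.0297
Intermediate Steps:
N = -1/47590 (N = 1/(-47590) = -1/47590 ≈ -2.1013e-5)
(N + 25326)/(-46471 + 33993) = (-1/47590 + 25326)/(-46471 + 33993) = (1205264339/47590)/(-12478) = (1205264339/47590)*(-1/12478) = -1205264339/593828020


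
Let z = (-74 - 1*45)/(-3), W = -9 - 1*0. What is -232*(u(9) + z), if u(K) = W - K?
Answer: -15080/3 ≈ -5026.7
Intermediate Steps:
W = -9 (W = -9 + 0 = -9)
u(K) = -9 - K
z = 119/3 (z = (-74 - 45)*(-⅓) = -119*(-⅓) = 119/3 ≈ 39.667)
-232*(u(9) + z) = -232*((-9 - 1*9) + 119/3) = -232*((-9 - 9) + 119/3) = -232*(-18 + 119/3) = -232*65/3 = -15080/3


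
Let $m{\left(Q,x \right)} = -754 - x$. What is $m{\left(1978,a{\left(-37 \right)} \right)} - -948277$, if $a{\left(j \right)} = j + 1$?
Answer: $947559$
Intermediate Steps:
$a{\left(j \right)} = 1 + j$
$m{\left(1978,a{\left(-37 \right)} \right)} - -948277 = \left(-754 - \left(1 - 37\right)\right) - -948277 = \left(-754 - -36\right) + 948277 = \left(-754 + 36\right) + 948277 = -718 + 948277 = 947559$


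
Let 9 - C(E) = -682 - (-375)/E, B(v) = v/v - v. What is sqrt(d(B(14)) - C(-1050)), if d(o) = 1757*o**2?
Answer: sqrt(58063362)/14 ≈ 544.28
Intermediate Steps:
B(v) = 1 - v
C(E) = 691 - 375/E (C(E) = 9 - (-682 - (-375)/E) = 9 - (-682 + 375/E) = 9 + (682 - 375/E) = 691 - 375/E)
sqrt(d(B(14)) - C(-1050)) = sqrt(1757*(1 - 1*14)**2 - (691 - 375/(-1050))) = sqrt(1757*(1 - 14)**2 - (691 - 375*(-1/1050))) = sqrt(1757*(-13)**2 - (691 + 5/14)) = sqrt(1757*169 - 1*9679/14) = sqrt(296933 - 9679/14) = sqrt(4147383/14) = sqrt(58063362)/14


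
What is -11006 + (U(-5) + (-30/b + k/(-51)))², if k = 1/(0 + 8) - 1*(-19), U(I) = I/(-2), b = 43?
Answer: -1302164935/118336 ≈ -11004.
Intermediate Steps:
U(I) = -I/2 (U(I) = I*(-½) = -I/2)
k = 153/8 (k = 1/8 + 19 = ⅛ + 19 = 153/8 ≈ 19.125)
-11006 + (U(-5) + (-30/b + k/(-51)))² = -11006 + (-½*(-5) + (-30/43 + (153/8)/(-51)))² = -11006 + (5/2 + (-30*1/43 + (153/8)*(-1/51)))² = -11006 + (5/2 + (-30/43 - 3/8))² = -11006 + (5/2 - 369/344)² = -11006 + (491/344)² = -11006 + 241081/118336 = -1302164935/118336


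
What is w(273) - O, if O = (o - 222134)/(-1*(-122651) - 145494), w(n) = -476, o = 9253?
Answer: -11086149/22843 ≈ -485.32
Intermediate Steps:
O = 212881/22843 (O = (9253 - 222134)/(-1*(-122651) - 145494) = -212881/(122651 - 145494) = -212881/(-22843) = -212881*(-1/22843) = 212881/22843 ≈ 9.3193)
w(273) - O = -476 - 1*212881/22843 = -476 - 212881/22843 = -11086149/22843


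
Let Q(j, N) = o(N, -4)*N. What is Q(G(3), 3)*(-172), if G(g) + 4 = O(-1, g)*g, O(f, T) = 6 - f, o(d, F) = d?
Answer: -1548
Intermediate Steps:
G(g) = -4 + 7*g (G(g) = -4 + (6 - 1*(-1))*g = -4 + (6 + 1)*g = -4 + 7*g)
Q(j, N) = N**2 (Q(j, N) = N*N = N**2)
Q(G(3), 3)*(-172) = 3**2*(-172) = 9*(-172) = -1548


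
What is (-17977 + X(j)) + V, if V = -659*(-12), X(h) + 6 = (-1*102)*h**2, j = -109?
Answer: -1221937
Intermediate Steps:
X(h) = -6 - 102*h**2 (X(h) = -6 + (-1*102)*h**2 = -6 - 102*h**2)
V = 7908
(-17977 + X(j)) + V = (-17977 + (-6 - 102*(-109)**2)) + 7908 = (-17977 + (-6 - 102*11881)) + 7908 = (-17977 + (-6 - 1211862)) + 7908 = (-17977 - 1211868) + 7908 = -1229845 + 7908 = -1221937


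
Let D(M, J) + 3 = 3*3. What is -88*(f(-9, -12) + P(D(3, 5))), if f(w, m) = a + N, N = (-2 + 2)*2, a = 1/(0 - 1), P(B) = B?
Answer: -440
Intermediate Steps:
D(M, J) = 6 (D(M, J) = -3 + 3*3 = -3 + 9 = 6)
a = -1 (a = 1/(-1) = -1)
N = 0 (N = 0*2 = 0)
f(w, m) = -1 (f(w, m) = -1 + 0 = -1)
-88*(f(-9, -12) + P(D(3, 5))) = -88*(-1 + 6) = -88*5 = -440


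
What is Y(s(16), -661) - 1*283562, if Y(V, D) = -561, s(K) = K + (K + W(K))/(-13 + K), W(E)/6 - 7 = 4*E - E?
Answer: -284123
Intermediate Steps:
W(E) = 42 + 18*E (W(E) = 42 + 6*(4*E - E) = 42 + 6*(3*E) = 42 + 18*E)
s(K) = K + (42 + 19*K)/(-13 + K) (s(K) = K + (K + (42 + 18*K))/(-13 + K) = K + (42 + 19*K)/(-13 + K))
Y(s(16), -661) - 1*283562 = -561 - 1*283562 = -561 - 283562 = -284123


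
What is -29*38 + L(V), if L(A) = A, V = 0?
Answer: -1102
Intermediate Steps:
-29*38 + L(V) = -29*38 + 0 = -1102 + 0 = -1102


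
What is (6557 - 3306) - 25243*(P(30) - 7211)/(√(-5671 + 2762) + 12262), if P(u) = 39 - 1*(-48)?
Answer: (-219694894*I + 3251*√2909)/(√2909 - 12262*I) ≈ 17916.0 - 64.507*I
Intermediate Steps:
P(u) = 87 (P(u) = 39 + 48 = 87)
(6557 - 3306) - 25243*(P(30) - 7211)/(√(-5671 + 2762) + 12262) = (6557 - 3306) - 25243*(87 - 7211)/(√(-5671 + 2762) + 12262) = 3251 - 25243*(-7124/(√(-2909) + 12262)) = 3251 - 25243*(-7124/(I*√2909 + 12262)) = 3251 - 25243*(-7124/(12262 + I*√2909)) = 3251 - 25243/(-6131/3562 - I*√2909/7124)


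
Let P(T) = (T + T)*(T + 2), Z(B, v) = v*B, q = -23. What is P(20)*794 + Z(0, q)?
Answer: 698720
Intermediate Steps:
Z(B, v) = B*v
P(T) = 2*T*(2 + T) (P(T) = (2*T)*(2 + T) = 2*T*(2 + T))
P(20)*794 + Z(0, q) = (2*20*(2 + 20))*794 + 0*(-23) = (2*20*22)*794 + 0 = 880*794 + 0 = 698720 + 0 = 698720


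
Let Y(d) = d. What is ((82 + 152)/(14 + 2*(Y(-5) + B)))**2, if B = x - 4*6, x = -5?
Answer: 169/9 ≈ 18.778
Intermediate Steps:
B = -29 (B = -5 - 4*6 = -5 - 24 = -29)
((82 + 152)/(14 + 2*(Y(-5) + B)))**2 = ((82 + 152)/(14 + 2*(-5 - 29)))**2 = (234/(14 + 2*(-34)))**2 = (234/(14 - 68))**2 = (234/(-54))**2 = (234*(-1/54))**2 = (-13/3)**2 = 169/9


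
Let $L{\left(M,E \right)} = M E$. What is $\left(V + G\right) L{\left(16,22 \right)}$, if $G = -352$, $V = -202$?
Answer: $-195008$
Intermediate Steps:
$L{\left(M,E \right)} = E M$
$\left(V + G\right) L{\left(16,22 \right)} = \left(-202 - 352\right) 22 \cdot 16 = \left(-554\right) 352 = -195008$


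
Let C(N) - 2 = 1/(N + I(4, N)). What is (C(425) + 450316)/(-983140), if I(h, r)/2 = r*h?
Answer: -1722466351/3760510500 ≈ -0.45804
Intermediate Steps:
I(h, r) = 2*h*r (I(h, r) = 2*(r*h) = 2*(h*r) = 2*h*r)
C(N) = 2 + 1/(9*N) (C(N) = 2 + 1/(N + 2*4*N) = 2 + 1/(N + 8*N) = 2 + 1/(9*N))
(C(425) + 450316)/(-983140) = ((2 + (1/9)/425) + 450316)/(-983140) = ((2 + (1/9)*(1/425)) + 450316)*(-1/983140) = ((2 + 1/3825) + 450316)*(-1/983140) = (7651/3825 + 450316)*(-1/983140) = (1722466351/3825)*(-1/983140) = -1722466351/3760510500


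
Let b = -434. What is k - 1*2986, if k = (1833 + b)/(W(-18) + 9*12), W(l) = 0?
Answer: -321089/108 ≈ -2973.0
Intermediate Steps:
k = 1399/108 (k = (1833 - 434)/(0 + 9*12) = 1399/(0 + 108) = 1399/108 ≈ 12.954)
k - 1*2986 = 1399/108 - 1*2986 = 1399/108 - 2986 = -321089/108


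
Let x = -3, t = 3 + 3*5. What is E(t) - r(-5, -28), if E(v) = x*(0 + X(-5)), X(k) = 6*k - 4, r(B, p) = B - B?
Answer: 102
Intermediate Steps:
r(B, p) = 0
X(k) = -4 + 6*k
t = 18 (t = 3 + 15 = 18)
E(v) = 102 (E(v) = -3*(0 + (-4 + 6*(-5))) = -3*(0 + (-4 - 30)) = -3*(0 - 34) = -3*(-34) = 102)
E(t) - r(-5, -28) = 102 - 1*0 = 102 + 0 = 102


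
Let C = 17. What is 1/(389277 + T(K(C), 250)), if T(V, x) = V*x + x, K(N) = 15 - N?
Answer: 1/389027 ≈ 2.5705e-6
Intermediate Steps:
T(V, x) = x + V*x
1/(389277 + T(K(C), 250)) = 1/(389277 + 250*(1 + (15 - 1*17))) = 1/(389277 + 250*(1 + (15 - 17))) = 1/(389277 + 250*(1 - 2)) = 1/(389277 + 250*(-1)) = 1/(389277 - 250) = 1/389027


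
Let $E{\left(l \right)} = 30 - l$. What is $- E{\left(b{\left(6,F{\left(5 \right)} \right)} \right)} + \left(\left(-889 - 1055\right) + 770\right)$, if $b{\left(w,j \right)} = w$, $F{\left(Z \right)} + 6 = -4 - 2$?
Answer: $-1198$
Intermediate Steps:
$F{\left(Z \right)} = -12$ ($F{\left(Z \right)} = -6 - 6 = -12$)
$- E{\left(b{\left(6,F{\left(5 \right)} \right)} \right)} + \left(\left(-889 - 1055\right) + 770\right) = - (30 - 6) + \left(\left(-889 - 1055\right) + 770\right) = - (30 - 6) + \left(-1944 + 770\right) = \left(-1\right) 24 - 1174 = -24 - 1174 = -1198$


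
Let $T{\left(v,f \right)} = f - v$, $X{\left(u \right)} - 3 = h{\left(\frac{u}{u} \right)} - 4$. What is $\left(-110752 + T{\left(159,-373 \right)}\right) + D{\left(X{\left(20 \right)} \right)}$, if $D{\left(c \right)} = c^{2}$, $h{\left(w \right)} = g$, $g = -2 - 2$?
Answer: $-111259$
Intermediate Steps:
$g = -4$
$h{\left(w \right)} = -4$
$X{\left(u \right)} = -5$ ($X{\left(u \right)} = 3 - 8 = -5$)
$\left(-110752 + T{\left(159,-373 \right)}\right) + D{\left(X{\left(20 \right)} \right)} = \left(-110752 - 532\right) + \left(-5\right)^{2} = \left(-110752 - 532\right) + 25 = -111284 + 25 = -111259$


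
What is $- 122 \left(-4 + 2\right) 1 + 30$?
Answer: $274$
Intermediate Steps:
$- 122 \left(-4 + 2\right) 1 + 30 = - 122 \left(\left(-2\right) 1\right) + 30 = \left(-122\right) \left(-2\right) + 30 = 244 + 30 = 274$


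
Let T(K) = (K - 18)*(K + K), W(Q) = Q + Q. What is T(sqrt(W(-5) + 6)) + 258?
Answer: 250 - 72*I ≈ 250.0 - 72.0*I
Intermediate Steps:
W(Q) = 2*Q
T(K) = 2*K*(-18 + K) (T(K) = (-18 + K)*(2*K) = 2*K*(-18 + K))
T(sqrt(W(-5) + 6)) + 258 = 2*sqrt(2*(-5) + 6)*(-18 + sqrt(2*(-5) + 6)) + 258 = 2*sqrt(-10 + 6)*(-18 + sqrt(-10 + 6)) + 258 = 2*sqrt(-4)*(-18 + sqrt(-4)) + 258 = 2*(2*I)*(-18 + 2*I) + 258 = 4*I*(-18 + 2*I) + 258 = 258 + 4*I*(-18 + 2*I)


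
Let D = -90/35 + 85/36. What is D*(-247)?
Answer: 13091/252 ≈ 51.948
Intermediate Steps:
D = -53/252 (D = -90*1/35 + 85*(1/36) = -18/7 + 85/36 = -53/252 ≈ -0.21032)
D*(-247) = -53/252*(-247) = 13091/252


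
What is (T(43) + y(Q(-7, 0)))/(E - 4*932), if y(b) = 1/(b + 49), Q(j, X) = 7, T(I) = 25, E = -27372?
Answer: -1401/1741600 ≈ -0.00080443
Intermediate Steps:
y(b) = 1/(49 + b)
(T(43) + y(Q(-7, 0)))/(E - 4*932) = (25 + 1/(49 + 7))/(-27372 - 4*932) = (25 + 1/56)/(-27372 - 3728) = (25 + 1/56)/(-31100) = (1401/56)*(-1/31100) = -1401/1741600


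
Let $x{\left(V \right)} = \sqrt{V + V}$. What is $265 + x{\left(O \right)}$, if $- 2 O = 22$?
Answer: $265 + i \sqrt{22} \approx 265.0 + 4.6904 i$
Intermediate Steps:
$O = -11$ ($O = \left(- \frac{1}{2}\right) 22 = -11$)
$x{\left(V \right)} = \sqrt{2} \sqrt{V}$ ($x{\left(V \right)} = \sqrt{2 V} = \sqrt{2} \sqrt{V}$)
$265 + x{\left(O \right)} = 265 + \sqrt{2} \sqrt{-11} = 265 + \sqrt{2} i \sqrt{11} = 265 + i \sqrt{22}$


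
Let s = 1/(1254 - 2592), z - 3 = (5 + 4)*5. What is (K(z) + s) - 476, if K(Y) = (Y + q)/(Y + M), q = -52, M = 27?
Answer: -5308003/11150 ≈ -476.05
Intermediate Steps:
z = 48 (z = 3 + (5 + 4)*5 = 3 + 9*5 = 3 + 45 = 48)
s = -1/1338 (s = 1/(-1338) = -1/1338 ≈ -0.00074738)
K(Y) = (-52 + Y)/(27 + Y) (K(Y) = (Y - 52)/(Y + 27) = (-52 + Y)/(27 + Y))
(K(z) + s) - 476 = ((-52 + 48)/(27 + 48) - 1/1338) - 476 = (-4/75 - 1/1338) - 476 = -603/11150 - 476 = -5308003/11150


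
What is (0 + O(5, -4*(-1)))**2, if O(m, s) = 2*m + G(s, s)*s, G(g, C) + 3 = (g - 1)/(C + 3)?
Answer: 4/49 ≈ 0.081633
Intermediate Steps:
G(g, C) = -3 + (-1 + g)/(3 + C) (G(g, C) = -3 + (g - 1)/(C + 3) = -3 + (-1 + g)/(3 + C))
O(m, s) = 2*m + s*(-10 - 2*s)/(3 + s) (O(m, s) = 2*m + ((-10 + s - 3*s)/(3 + s))*s = 2*m + ((-10 - 2*s)/(3 + s))*s = 2*m + s*(-10 - 2*s)/(3 + s))
(0 + O(5, -4*(-1)))**2 = (0 + 2*(5*(3 - 4*(-1)) - (-4*(-1))*(5 - 4*(-1)))/(3 - 4*(-1)))**2 = (0 + 2*(5*(3 + 4) - 1*4*(5 + 4))/(3 + 4))**2 = (0 + 2*(5*7 - 1*4*9)/7)**2 = (0 + 2*(1/7)*(35 - 36))**2 = (0 + 2*(1/7)*(-1))**2 = (0 - 2/7)**2 = (-2/7)**2 = 4/49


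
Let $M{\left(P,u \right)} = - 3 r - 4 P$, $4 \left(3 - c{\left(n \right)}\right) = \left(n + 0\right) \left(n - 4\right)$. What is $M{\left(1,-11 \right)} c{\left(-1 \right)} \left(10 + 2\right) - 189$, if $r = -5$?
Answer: $42$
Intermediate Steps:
$c{\left(n \right)} = 3 - \frac{n \left(-4 + n\right)}{4}$ ($c{\left(n \right)} = 3 - \frac{\left(n + 0\right) \left(n - 4\right)}{4} = 3 - \frac{n \left(-4 + n\right)}{4}$)
$M{\left(P,u \right)} = 15 - 4 P$ ($M{\left(P,u \right)} = \left(-3\right) \left(-5\right) - 4 P = 15 - 4 P$)
$M{\left(1,-11 \right)} c{\left(-1 \right)} \left(10 + 2\right) - 189 = \left(15 - 4\right) \left(3 - 1 - \frac{\left(-1\right)^{2}}{4}\right) \left(10 + 2\right) - 189 = \left(15 - 4\right) \left(3 - 1 - \frac{1}{4}\right) 12 - 189 = 11 \left(3 - 1 - \frac{1}{4}\right) 12 - 189 = 11 \cdot \frac{7}{4} \cdot 12 - 189 = 11 \cdot 21 - 189 = 231 - 189 = 42$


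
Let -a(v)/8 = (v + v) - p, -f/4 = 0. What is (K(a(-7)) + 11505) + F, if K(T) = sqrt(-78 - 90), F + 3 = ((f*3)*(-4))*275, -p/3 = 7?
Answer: 11502 + 2*I*sqrt(42) ≈ 11502.0 + 12.961*I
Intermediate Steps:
p = -21 (p = -3*7 = -21)
f = 0 (f = -4*0 = 0)
a(v) = -168 - 16*v (a(v) = -8*((v + v) - 1*(-21)) = -8*(2*v + 21) = -8*(21 + 2*v) = -168 - 16*v)
F = -3 (F = -3 + ((0*3)*(-4))*275 = -3 + (0*(-4))*275 = -3 + 0*275 = -3 + 0 = -3)
K(T) = 2*I*sqrt(42) (K(T) = sqrt(-168) = 2*I*sqrt(42))
(K(a(-7)) + 11505) + F = (2*I*sqrt(42) + 11505) - 3 = (11505 + 2*I*sqrt(42)) - 3 = 11502 + 2*I*sqrt(42)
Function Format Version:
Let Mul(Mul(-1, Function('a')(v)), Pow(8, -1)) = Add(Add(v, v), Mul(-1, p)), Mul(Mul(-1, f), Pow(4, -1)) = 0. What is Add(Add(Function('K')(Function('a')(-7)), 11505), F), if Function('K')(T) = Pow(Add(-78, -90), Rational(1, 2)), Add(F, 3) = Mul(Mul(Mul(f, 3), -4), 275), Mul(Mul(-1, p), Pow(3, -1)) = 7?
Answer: Add(11502, Mul(2, I, Pow(42, Rational(1, 2)))) ≈ Add(11502., Mul(12.961, I))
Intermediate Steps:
p = -21 (p = Mul(-3, 7) = -21)
f = 0 (f = Mul(-4, 0) = 0)
Function('a')(v) = Add(-168, Mul(-16, v)) (Function('a')(v) = Mul(-8, Add(Add(v, v), Mul(-1, -21))) = Mul(-8, Add(Mul(2, v), 21)) = Mul(-8, Add(21, Mul(2, v))) = Add(-168, Mul(-16, v)))
F = -3 (F = Add(-3, Mul(Mul(Mul(0, 3), -4), 275)) = Add(-3, Mul(Mul(0, -4), 275)) = Add(-3, Mul(0, 275)) = Add(-3, 0) = -3)
Function('K')(T) = Mul(2, I, Pow(42, Rational(1, 2))) (Function('K')(T) = Pow(-168, Rational(1, 2)) = Mul(2, I, Pow(42, Rational(1, 2))))
Add(Add(Function('K')(Function('a')(-7)), 11505), F) = Add(Add(Mul(2, I, Pow(42, Rational(1, 2))), 11505), -3) = Add(Add(11505, Mul(2, I, Pow(42, Rational(1, 2)))), -3) = Add(11502, Mul(2, I, Pow(42, Rational(1, 2))))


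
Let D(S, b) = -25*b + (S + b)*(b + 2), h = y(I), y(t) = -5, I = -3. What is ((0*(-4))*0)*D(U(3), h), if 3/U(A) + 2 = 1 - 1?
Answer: 0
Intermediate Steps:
U(A) = -3/2 (U(A) = 3/(-2 + (1 - 1)) = 3/(-2 + 0) = 3/(-2) = 3*(-½) = -3/2)
h = -5
D(S, b) = -25*b + (2 + b)*(S + b) (D(S, b) = -25*b + (S + b)*(2 + b) = -25*b + (2 + b)*(S + b))
((0*(-4))*0)*D(U(3), h) = ((0*(-4))*0)*((-5)² - 23*(-5) + 2*(-3/2) - 3/2*(-5)) = (0*0)*(25 + 115 - 3 + 15/2) = 0*(289/2) = 0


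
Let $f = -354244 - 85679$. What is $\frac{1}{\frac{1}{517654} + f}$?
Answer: $- \frac{517654}{227727900641} \approx -2.2731 \cdot 10^{-6}$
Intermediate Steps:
$f = -439923$ ($f = -354244 - 85679 = -439923$)
$\frac{1}{\frac{1}{517654} + f} = \frac{1}{\frac{1}{517654} - 439923} = \frac{1}{- \frac{227727900641}{517654}} = - \frac{517654}{227727900641}$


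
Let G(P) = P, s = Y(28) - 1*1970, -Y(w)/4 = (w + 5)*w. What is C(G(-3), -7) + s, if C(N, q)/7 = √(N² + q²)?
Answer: -5666 + 7*√58 ≈ -5612.7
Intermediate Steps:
Y(w) = -4*w*(5 + w) (Y(w) = -4*(w + 5)*w = -4*(5 + w)*w = -4*w*(5 + w))
s = -5666 (s = -4*28*(5 + 28) - 1*1970 = -4*28*33 - 1970 = -3696 - 1970 = -5666)
C(N, q) = 7*√(N² + q²)
C(G(-3), -7) + s = 7*√((-3)² + (-7)²) - 5666 = 7*√(9 + 49) - 5666 = 7*√58 - 5666 = -5666 + 7*√58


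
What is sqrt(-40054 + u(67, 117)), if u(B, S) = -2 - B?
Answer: I*sqrt(40123) ≈ 200.31*I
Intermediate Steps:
sqrt(-40054 + u(67, 117)) = sqrt(-40054 + (-2 - 1*67)) = sqrt(-40054 + (-2 - 67)) = sqrt(-40054 - 69) = sqrt(-40123) = I*sqrt(40123)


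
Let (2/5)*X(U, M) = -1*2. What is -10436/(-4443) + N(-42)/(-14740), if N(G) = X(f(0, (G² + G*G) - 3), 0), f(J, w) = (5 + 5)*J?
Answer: 30769771/13097964 ≈ 2.3492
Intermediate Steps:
f(J, w) = 10*J
X(U, M) = -5 (X(U, M) = 5*(-1*2)/2 = (5/2)*(-2) = -5)
N(G) = -5
-10436/(-4443) + N(-42)/(-14740) = -10436/(-4443) - 5/(-14740) = -10436*(-1/4443) - 5*(-1/14740) = 10436/4443 + 1/2948 = 30769771/13097964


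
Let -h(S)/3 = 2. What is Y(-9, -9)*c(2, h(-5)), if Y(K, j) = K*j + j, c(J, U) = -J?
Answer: -144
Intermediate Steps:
h(S) = -6 (h(S) = -3*2 = -6)
Y(K, j) = j + K*j
Y(-9, -9)*c(2, h(-5)) = (-9*(1 - 9))*(-1*2) = -9*(-8)*(-2) = 72*(-2) = -144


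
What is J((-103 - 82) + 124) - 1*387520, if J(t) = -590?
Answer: -388110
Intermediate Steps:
J((-103 - 82) + 124) - 1*387520 = -590 - 1*387520 = -590 - 387520 = -388110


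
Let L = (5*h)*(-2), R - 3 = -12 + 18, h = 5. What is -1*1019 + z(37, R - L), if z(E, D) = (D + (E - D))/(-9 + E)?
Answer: -28495/28 ≈ -1017.7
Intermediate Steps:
R = 9 (R = 3 + (-12 + 18) = 3 + 6 = 9)
L = -50 (L = (5*5)*(-2) = 25*(-2) = -50)
z(E, D) = E/(-9 + E)
-1*1019 + z(37, R - L) = -1*1019 + 37/(-9 + 37) = -1019 + 37/28 = -28495/28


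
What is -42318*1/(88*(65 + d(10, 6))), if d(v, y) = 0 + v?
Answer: -7053/1100 ≈ -6.4118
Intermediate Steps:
d(v, y) = v
-42318*1/(88*(65 + d(10, 6))) = -42318*1/(88*(65 + 10)) = -42318/(88*75) = -42318/6600 = -42318*1/6600 = -7053/1100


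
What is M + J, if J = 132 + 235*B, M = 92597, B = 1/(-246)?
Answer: 22811099/246 ≈ 92728.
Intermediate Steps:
B = -1/246 ≈ -0.0040650
J = 32237/246 (J = 132 + 235*(-1/246) = 132 - 235/246 = 32237/246 ≈ 131.04)
M + J = 92597 + 32237/246 = 22811099/246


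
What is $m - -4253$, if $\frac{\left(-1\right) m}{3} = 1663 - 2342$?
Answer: $6290$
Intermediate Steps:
$m = 2037$ ($m = - 3 \left(1663 - 2342\right) = \left(-3\right) \left(-679\right) = 2037$)
$m - -4253 = 2037 - -4253 = 2037 + 4253 = 6290$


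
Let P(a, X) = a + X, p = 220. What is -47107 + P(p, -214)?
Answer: -47101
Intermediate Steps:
P(a, X) = X + a
-47107 + P(p, -214) = -47107 + (-214 + 220) = -47107 + 6 = -47101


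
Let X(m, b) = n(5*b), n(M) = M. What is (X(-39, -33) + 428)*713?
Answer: 187519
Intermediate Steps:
X(m, b) = 5*b
(X(-39, -33) + 428)*713 = (5*(-33) + 428)*713 = (-165 + 428)*713 = 263*713 = 187519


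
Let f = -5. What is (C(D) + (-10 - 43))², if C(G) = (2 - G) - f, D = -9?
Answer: 1369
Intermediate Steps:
C(G) = 7 - G (C(G) = (2 - G) - 1*(-5) = (2 - G) + 5 = 7 - G)
(C(D) + (-10 - 43))² = ((7 - 1*(-9)) + (-10 - 43))² = ((7 + 9) - 53)² = (16 - 53)² = (-37)² = 1369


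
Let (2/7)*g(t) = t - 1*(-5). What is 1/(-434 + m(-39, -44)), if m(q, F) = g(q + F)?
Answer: -1/707 ≈ -0.0014144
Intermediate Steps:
g(t) = 35/2 + 7*t/2 (g(t) = 7*(t - 1*(-5))/2 = 7*(t + 5)/2 = 7*(5 + t)/2 = 35/2 + 7*t/2)
m(q, F) = 35/2 + 7*F/2 + 7*q/2 (m(q, F) = 35/2 + 7*(q + F)/2 = 35/2 + 7*(F + q)/2 = 35/2 + (7*F/2 + 7*q/2) = 35/2 + 7*F/2 + 7*q/2)
1/(-434 + m(-39, -44)) = 1/(-434 + (35/2 + (7/2)*(-44) + (7/2)*(-39))) = 1/(-434 + (35/2 - 154 - 273/2)) = 1/(-434 - 273) = 1/(-707) = -1/707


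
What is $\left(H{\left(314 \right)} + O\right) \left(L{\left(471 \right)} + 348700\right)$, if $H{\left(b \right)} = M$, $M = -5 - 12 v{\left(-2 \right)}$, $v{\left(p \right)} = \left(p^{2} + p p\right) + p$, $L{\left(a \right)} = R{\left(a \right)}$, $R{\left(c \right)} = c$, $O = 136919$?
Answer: $47781257982$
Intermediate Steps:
$L{\left(a \right)} = a$
$v{\left(p \right)} = p + 2 p^{2}$ ($v{\left(p \right)} = \left(p^{2} + p^{2}\right) + p = 2 p^{2} + p = p + 2 p^{2}$)
$M = -77$ ($M = -5 - 12 \left(- 2 \left(1 + 2 \left(-2\right)\right)\right) = -5 - 12 \left(- 2 \left(1 - 4\right)\right) = -5 - 12 \left(\left(-2\right) \left(-3\right)\right) = -5 - 72 = -77$)
$H{\left(b \right)} = -77$
$\left(H{\left(314 \right)} + O\right) \left(L{\left(471 \right)} + 348700\right) = \left(-77 + 136919\right) \left(471 + 348700\right) = 136842 \cdot 349171 = 47781257982$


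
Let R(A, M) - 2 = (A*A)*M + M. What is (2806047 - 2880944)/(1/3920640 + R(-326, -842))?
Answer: 293644174080/350839379988479 ≈ 0.00083698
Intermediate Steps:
R(A, M) = 2 + M + M*A**2 (R(A, M) = 2 + ((A*A)*M + M) = 2 + (A**2*M + M) = 2 + (M*A**2 + M) = 2 + (M + M*A**2) = 2 + M + M*A**2)
(2806047 - 2880944)/(1/3920640 + R(-326, -842)) = (2806047 - 2880944)/(1/3920640 + (2 - 842 - 842*(-326)**2)) = -74897/(1/3920640 + (2 - 842 - 842*106276)) = -74897/(1/3920640 + (2 - 842 - 89484392)) = -74897/(1/3920640 - 89485232) = -74897/(-350839379988479/3920640) = -74897*(-3920640/350839379988479) = 293644174080/350839379988479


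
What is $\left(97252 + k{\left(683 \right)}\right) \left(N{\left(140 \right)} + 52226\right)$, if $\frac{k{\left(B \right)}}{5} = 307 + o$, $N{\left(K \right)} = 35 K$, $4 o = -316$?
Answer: $5620741392$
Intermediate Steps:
$o = -79$ ($o = \frac{1}{4} \left(-316\right) = -79$)
$k{\left(B \right)} = 1140$ ($k{\left(B \right)} = 5 \left(307 - 79\right) = 5 \cdot 228 = 1140$)
$\left(97252 + k{\left(683 \right)}\right) \left(N{\left(140 \right)} + 52226\right) = \left(97252 + 1140\right) \left(35 \cdot 140 + 52226\right) = 98392 \left(4900 + 52226\right) = 98392 \cdot 57126 = 5620741392$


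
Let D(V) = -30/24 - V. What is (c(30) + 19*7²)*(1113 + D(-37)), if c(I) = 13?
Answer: 1084420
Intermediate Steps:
D(V) = -5/4 - V (D(V) = -30*1/24 - V = -5/4 - V)
(c(30) + 19*7²)*(1113 + D(-37)) = (13 + 19*7²)*(1113 + (-5/4 - 1*(-37))) = (13 + 19*49)*(1113 + (-5/4 + 37)) = (13 + 931)*(1113 + 143/4) = 944*(4595/4) = 1084420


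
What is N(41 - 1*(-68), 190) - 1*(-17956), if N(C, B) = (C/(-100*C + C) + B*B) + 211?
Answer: 5372432/99 ≈ 54267.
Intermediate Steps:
N(C, B) = 20888/99 + B² (N(C, B) = (C/((-99*C)) + B²) + 211 = ((-1/(99*C))*C + B²) + 211 = (-1/99 + B²) + 211 = 20888/99 + B²)
N(41 - 1*(-68), 190) - 1*(-17956) = (20888/99 + 190²) - 1*(-17956) = (20888/99 + 36100) + 17956 = 3594788/99 + 17956 = 5372432/99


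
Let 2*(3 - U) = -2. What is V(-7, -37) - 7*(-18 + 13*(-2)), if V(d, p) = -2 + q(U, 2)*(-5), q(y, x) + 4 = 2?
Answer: 316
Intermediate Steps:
U = 4 (U = 3 - ½*(-2) = 3 + 1 = 4)
q(y, x) = -2 (q(y, x) = -4 + 2 = -2)
V(d, p) = 8 (V(d, p) = -2 - 2*(-5) = -2 + 10 = 8)
V(-7, -37) - 7*(-18 + 13*(-2)) = 8 - 7*(-18 + 13*(-2)) = 8 - 7*(-18 - 26) = 8 - 7*(-44) = 8 + 308 = 316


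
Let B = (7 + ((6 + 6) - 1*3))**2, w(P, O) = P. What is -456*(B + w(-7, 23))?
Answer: -113544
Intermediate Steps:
B = 256 (B = (7 + (12 - 3))**2 = (7 + 9)**2 = 16**2 = 256)
-456*(B + w(-7, 23)) = -456*(256 - 7) = -456*249 = -113544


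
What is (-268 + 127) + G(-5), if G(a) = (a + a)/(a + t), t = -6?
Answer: -1541/11 ≈ -140.09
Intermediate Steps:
G(a) = 2*a/(-6 + a) (G(a) = (a + a)/(a - 6) = (2*a)/(-6 + a) = 2*a/(-6 + a))
(-268 + 127) + G(-5) = (-268 + 127) + 2*(-5)/(-6 - 5) = -141 + 2*(-5)/(-11) = -141 + 2*(-5)*(-1/11) = -141 + 10/11 = -1541/11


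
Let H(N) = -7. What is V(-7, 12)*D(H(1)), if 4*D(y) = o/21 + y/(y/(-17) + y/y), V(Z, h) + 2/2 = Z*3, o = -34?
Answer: 12155/336 ≈ 36.176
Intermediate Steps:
V(Z, h) = -1 + 3*Z (V(Z, h) = -1 + Z*3 = -1 + 3*Z)
D(y) = -17/42 + y/(4*(1 - y/17)) (D(y) = (-34/21 + y/(y/(-17) + y/y))/4 = (-34*1/21 + y/(y*(-1/17) + 1))/4 = (-34/21 + y/(-y/17 + 1))/4 = (-34/21 + y/(1 - y/17))/4 = -17/42 + y/(4*(1 - y/17)))
V(-7, 12)*D(H(1)) = (-1 + 3*(-7))*(17*(34 - 23*(-7))/(84*(-17 - 7))) = (-1 - 21)*((17/84)*(34 + 161)/(-24)) = -187*(-1)*195/(42*24) = -22*(-1105/672) = 12155/336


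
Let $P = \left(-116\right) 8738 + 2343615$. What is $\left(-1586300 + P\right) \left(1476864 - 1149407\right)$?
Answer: $-83924936901$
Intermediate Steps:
$P = 1330007$ ($P = -1013608 + 2343615 = 1330007$)
$\left(-1586300 + P\right) \left(1476864 - 1149407\right) = \left(-1586300 + 1330007\right) \left(1476864 - 1149407\right) = \left(-256293\right) 327457 = -83924936901$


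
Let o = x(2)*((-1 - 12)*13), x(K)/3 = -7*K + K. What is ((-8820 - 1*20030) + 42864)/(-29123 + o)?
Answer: -14014/23039 ≈ -0.60827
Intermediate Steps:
x(K) = -18*K (x(K) = 3*(-7*K + K) = 3*(-6*K) = -18*K)
o = 6084 (o = (-18*2)*((-1 - 12)*13) = -(-468)*13 = -36*(-169) = 6084)
((-8820 - 1*20030) + 42864)/(-29123 + o) = ((-8820 - 1*20030) + 42864)/(-29123 + 6084) = ((-8820 - 20030) + 42864)/(-23039) = (-28850 + 42864)*(-1/23039) = 14014*(-1/23039) = -14014/23039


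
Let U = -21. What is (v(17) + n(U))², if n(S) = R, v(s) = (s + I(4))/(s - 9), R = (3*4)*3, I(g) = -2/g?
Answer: 370881/256 ≈ 1448.8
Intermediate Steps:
R = 36 (R = 12*3 = 36)
v(s) = (-½ + s)/(-9 + s) (v(s) = (s - 2/4)/(s - 9) = (s - 2*¼)/(-9 + s) = (s - ½)/(-9 + s) = (-½ + s)/(-9 + s))
n(S) = 36
(v(17) + n(U))² = ((-½ + 17)/(-9 + 17) + 36)² = ((33/2)/8 + 36)² = ((⅛)*(33/2) + 36)² = (33/16 + 36)² = (609/16)² = 370881/256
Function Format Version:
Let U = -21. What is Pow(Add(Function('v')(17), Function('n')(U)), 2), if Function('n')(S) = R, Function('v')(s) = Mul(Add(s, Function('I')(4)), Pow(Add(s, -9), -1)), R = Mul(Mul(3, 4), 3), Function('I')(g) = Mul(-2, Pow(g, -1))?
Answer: Rational(370881, 256) ≈ 1448.8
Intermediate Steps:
R = 36 (R = Mul(12, 3) = 36)
Function('v')(s) = Mul(Pow(Add(-9, s), -1), Add(Rational(-1, 2), s)) (Function('v')(s) = Mul(Add(s, Mul(-2, Pow(4, -1))), Pow(Add(s, -9), -1)) = Mul(Add(s, Mul(-2, Rational(1, 4))), Pow(Add(-9, s), -1)) = Mul(Add(s, Rational(-1, 2)), Pow(Add(-9, s), -1)) = Mul(Add(Rational(-1, 2), s), Pow(Add(-9, s), -1)) = Mul(Pow(Add(-9, s), -1), Add(Rational(-1, 2), s)))
Function('n')(S) = 36
Pow(Add(Function('v')(17), Function('n')(U)), 2) = Pow(Add(Mul(Pow(Add(-9, 17), -1), Add(Rational(-1, 2), 17)), 36), 2) = Pow(Add(Mul(Pow(8, -1), Rational(33, 2)), 36), 2) = Pow(Add(Mul(Rational(1, 8), Rational(33, 2)), 36), 2) = Pow(Add(Rational(33, 16), 36), 2) = Pow(Rational(609, 16), 2) = Rational(370881, 256)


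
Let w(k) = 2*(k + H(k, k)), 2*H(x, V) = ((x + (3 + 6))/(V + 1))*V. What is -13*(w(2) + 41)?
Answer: -2041/3 ≈ -680.33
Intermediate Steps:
H(x, V) = V*(9 + x)/(2*(1 + V)) (H(x, V) = (((x + (3 + 6))/(V + 1))*V)/2 = (((x + 9)/(1 + V))*V)/2 = (((9 + x)/(1 + V))*V)/2 = (V*(9 + x)/(1 + V))/2 = V*(9 + x)/(2*(1 + V)))
w(k) = 2*k + k*(9 + k)/(1 + k) (w(k) = 2*(k + k*(9 + k)/(2*(1 + k))) = 2*k + k*(9 + k)/(1 + k))
-13*(w(2) + 41) = -13*(2*(11 + 3*2)/(1 + 2) + 41) = -13*(2*(11 + 6)/3 + 41) = -13*(2*(⅓)*17 + 41) = -13*(34/3 + 41) = -13*157/3 = -2041/3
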